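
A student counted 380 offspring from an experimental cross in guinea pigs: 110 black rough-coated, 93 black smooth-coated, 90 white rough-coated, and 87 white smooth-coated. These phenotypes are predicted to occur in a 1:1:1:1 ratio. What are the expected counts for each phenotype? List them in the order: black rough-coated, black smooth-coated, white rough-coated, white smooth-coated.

Expected counts for N = 380 under a 1:1:1:1 ratio (total parts = 4):
  black rough-coated: 380 × 1/4 = 95
  black smooth-coated: 380 × 1/4 = 95
  white rough-coated: 380 × 1/4 = 95
  white smooth-coated: 380 × 1/4 = 95

95, 95, 95, 95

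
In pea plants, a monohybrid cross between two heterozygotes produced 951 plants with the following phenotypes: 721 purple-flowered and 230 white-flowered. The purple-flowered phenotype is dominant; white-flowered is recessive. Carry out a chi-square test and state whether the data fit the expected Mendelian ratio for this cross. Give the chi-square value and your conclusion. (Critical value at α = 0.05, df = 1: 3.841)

For a monohybrid cross between heterozygotes with complete dominance, the expected phenotypic ratio is 3:1.
Expected counts for N = 951 under a 3:1 ratio (total parts = 4):
  purple-flowered: 951 × 3/4 = 713.25
  white-flowered: 951 × 1/4 = 237.75
χ² = Σ (O − E)² / E
  purple-flowered: (721 − 713.25)² / 713.25 = 0.0842
  white-flowered: (230 − 237.75)² / 237.75 = 0.2526
χ² = 0.0842 + 0.2526 = 0.3368 ≈ 0.337
Degrees of freedom = 2 − 1 = 1; critical value at α = 0.05 is 3.841.
Since 0.337 < 3.841, we fail to reject the null hypothesis — the data are consistent with the 3:1 ratio.

0.337; consistent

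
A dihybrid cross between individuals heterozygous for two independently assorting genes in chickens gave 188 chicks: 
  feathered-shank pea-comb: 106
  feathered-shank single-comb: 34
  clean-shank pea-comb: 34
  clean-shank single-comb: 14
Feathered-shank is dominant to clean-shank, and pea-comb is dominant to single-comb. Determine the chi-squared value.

0.520

A dihybrid F₂ with independent assortment and complete dominance at both loci gives a 9:3:3:1 phenotypic ratio.
Total ratio parts = 16. Expected numbers out of 188:
  feathered-shank pea-comb: 188 × 9/16 = 105.75
  feathered-shank single-comb: 188 × 3/16 = 35.25
  clean-shank pea-comb: 188 × 3/16 = 35.25
  clean-shank single-comb: 188 × 1/16 = 11.75
χ² = Σ (O − E)² / E
  feathered-shank pea-comb: (106 − 105.75)² / 105.75 = 0.0006
  feathered-shank single-comb: (34 − 35.25)² / 35.25 = 0.0443
  clean-shank pea-comb: (34 − 35.25)² / 35.25 = 0.0443
  clean-shank single-comb: (14 − 11.75)² / 11.75 = 0.4309
χ² = 0.0006 + 0.0443 + 0.0443 + 0.4309 = 0.5201 ≈ 0.520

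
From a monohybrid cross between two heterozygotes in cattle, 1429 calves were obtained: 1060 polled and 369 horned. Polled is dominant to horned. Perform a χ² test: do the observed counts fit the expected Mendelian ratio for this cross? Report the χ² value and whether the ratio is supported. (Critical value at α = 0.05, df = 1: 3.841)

For a monohybrid cross between heterozygotes with complete dominance, the expected phenotypic ratio is 3:1.
Total ratio parts = 4. Expected numbers out of 1429:
  polled: 1429 × 3/4 = 1071.75
  horned: 1429 × 1/4 = 357.25
χ² = Σ (O − E)² / E
  polled: (1060 − 1071.75)² / 1071.75 = 0.1288
  horned: (369 − 357.25)² / 357.25 = 0.3865
χ² = 0.1288 + 0.3865 = 0.5153 ≈ 0.515
Degrees of freedom = 2 − 1 = 1; critical value at α = 0.05 is 3.841.
Since 0.515 < 3.841, we fail to reject the null hypothesis — the data are consistent with the 3:1 ratio.

0.515; consistent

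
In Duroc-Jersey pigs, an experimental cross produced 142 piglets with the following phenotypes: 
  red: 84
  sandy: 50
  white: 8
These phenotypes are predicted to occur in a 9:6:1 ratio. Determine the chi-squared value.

Under the 9:6:1 hypothesis (Σ ratio = 16, N = 142):
  red: 142 × 9/16 = 79.875
  sandy: 142 × 6/16 = 53.25
  white: 142 × 1/16 = 8.875
χ² = Σ (O − E)² / E
  red: (84 − 79.875)² / 79.875 = 0.2130
  sandy: (50 − 53.25)² / 53.25 = 0.1984
  white: (8 − 8.875)² / 8.875 = 0.0863
χ² = 0.2130 + 0.1984 + 0.0863 = 0.4977 ≈ 0.498

0.498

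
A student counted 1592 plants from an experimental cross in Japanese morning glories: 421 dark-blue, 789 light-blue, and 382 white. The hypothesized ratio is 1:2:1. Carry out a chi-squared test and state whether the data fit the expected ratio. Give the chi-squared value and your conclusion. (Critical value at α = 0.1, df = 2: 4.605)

The 1:2:1 ratio has 4 parts, so with N = 1592 the expected counts are:
  dark-blue: 1592 × 1/4 = 398
  light-blue: 1592 × 2/4 = 796
  white: 1592 × 1/4 = 398
χ² = Σ (O − E)² / E
  dark-blue: (421 − 398)² / 398 = 1.3291
  light-blue: (789 − 796)² / 796 = 0.0616
  white: (382 − 398)² / 398 = 0.6432
χ² = 1.3291 + 0.0616 + 0.6432 = 2.0339 ≈ 2.034
Degrees of freedom = 3 − 1 = 2; critical value at α = 0.1 is 4.605.
Since 2.034 < 4.605, we fail to reject the null hypothesis — the data are consistent with the 1:2:1 ratio.

2.034; consistent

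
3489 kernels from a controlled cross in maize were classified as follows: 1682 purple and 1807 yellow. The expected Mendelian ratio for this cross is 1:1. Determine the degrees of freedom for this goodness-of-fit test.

A goodness-of-fit test with 2 phenotype classes has df = 2 − 1 = 1.

1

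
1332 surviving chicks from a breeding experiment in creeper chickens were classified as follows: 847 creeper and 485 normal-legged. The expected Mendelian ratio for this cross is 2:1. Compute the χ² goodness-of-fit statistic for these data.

5.679

Total ratio parts = 3. Expected numbers out of 1332:
  creeper: 1332 × 2/3 = 888
  normal-legged: 1332 × 1/3 = 444
χ² = Σ (O − E)² / E
  creeper: (847 − 888)² / 888 = 1.8930
  normal-legged: (485 − 444)² / 444 = 3.7860
χ² = 1.8930 + 3.7860 = 5.679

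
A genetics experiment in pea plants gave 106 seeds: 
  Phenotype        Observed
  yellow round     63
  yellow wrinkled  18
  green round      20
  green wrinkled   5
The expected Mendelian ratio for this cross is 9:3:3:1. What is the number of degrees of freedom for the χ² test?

3

A goodness-of-fit test with 4 phenotype classes has df = 4 − 1 = 3.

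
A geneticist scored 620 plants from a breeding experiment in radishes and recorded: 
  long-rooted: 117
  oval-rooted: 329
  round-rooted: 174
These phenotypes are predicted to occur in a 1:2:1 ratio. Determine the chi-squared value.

Total ratio parts = 4. Expected numbers out of 620:
  long-rooted: 620 × 1/4 = 155
  oval-rooted: 620 × 2/4 = 310
  round-rooted: 620 × 1/4 = 155
χ² = Σ (O − E)² / E
  long-rooted: (117 − 155)² / 155 = 9.3161
  oval-rooted: (329 − 310)² / 310 = 1.1645
  round-rooted: (174 − 155)² / 155 = 2.3290
χ² = 9.3161 + 1.1645 + 2.3290 = 12.8096 ≈ 12.810

12.810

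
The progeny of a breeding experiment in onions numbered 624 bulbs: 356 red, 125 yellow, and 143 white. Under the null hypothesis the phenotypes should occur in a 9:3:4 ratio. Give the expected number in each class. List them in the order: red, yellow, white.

351, 117, 156

Under the 9:3:4 hypothesis (Σ ratio = 16, N = 624):
  red: 624 × 9/16 = 351
  yellow: 624 × 3/16 = 117
  white: 624 × 4/16 = 156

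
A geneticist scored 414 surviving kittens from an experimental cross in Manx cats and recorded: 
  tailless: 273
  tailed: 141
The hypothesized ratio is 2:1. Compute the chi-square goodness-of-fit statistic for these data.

Under the 2:1 hypothesis (Σ ratio = 3, N = 414):
  tailless: 414 × 2/3 = 276
  tailed: 414 × 1/3 = 138
χ² = Σ (O − E)² / E
  tailless: (273 − 276)² / 276 = 0.0326
  tailed: (141 − 138)² / 138 = 0.0652
χ² = 0.0326 + 0.0652 = 0.0978 ≈ 0.098

0.098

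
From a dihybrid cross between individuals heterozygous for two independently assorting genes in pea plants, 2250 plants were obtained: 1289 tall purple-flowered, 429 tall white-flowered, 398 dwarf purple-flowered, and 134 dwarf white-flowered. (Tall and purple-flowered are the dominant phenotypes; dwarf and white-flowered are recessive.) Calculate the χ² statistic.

A dihybrid F₂ with independent assortment and complete dominance at both loci gives a 9:3:3:1 phenotypic ratio.
Under the 9:3:3:1 hypothesis (Σ ratio = 16, N = 2250):
  tall purple-flowered: 2250 × 9/16 = 1265.625
  tall white-flowered: 2250 × 3/16 = 421.875
  dwarf purple-flowered: 2250 × 3/16 = 421.875
  dwarf white-flowered: 2250 × 1/16 = 140.625
χ² = Σ (O − E)² / E
  tall purple-flowered: (1289 − 1265.625)² / 1265.625 = 0.4317
  tall white-flowered: (429 − 421.875)² / 421.875 = 0.1203
  dwarf purple-flowered: (398 − 421.875)² / 421.875 = 1.3511
  dwarf white-flowered: (134 − 140.625)² / 140.625 = 0.3121
χ² = 0.4317 + 0.1203 + 1.3511 + 0.3121 = 2.2152 ≈ 2.215

2.215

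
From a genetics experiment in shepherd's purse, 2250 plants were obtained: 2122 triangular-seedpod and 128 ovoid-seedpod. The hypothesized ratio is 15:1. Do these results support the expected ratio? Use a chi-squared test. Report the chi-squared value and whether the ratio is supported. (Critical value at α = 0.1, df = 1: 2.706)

1.209; consistent

Under the 15:1 hypothesis (Σ ratio = 16, N = 2250):
  triangular-seedpod: 2250 × 15/16 = 2109.375
  ovoid-seedpod: 2250 × 1/16 = 140.625
χ² = Σ (O − E)² / E
  triangular-seedpod: (2122 − 2109.375)² / 2109.375 = 0.0756
  ovoid-seedpod: (128 − 140.625)² / 140.625 = 1.1334
χ² = 0.0756 + 1.1334 = 1.209
Degrees of freedom = 2 − 1 = 1; critical value at α = 0.1 is 2.706.
Since 1.209 < 2.706, we fail to reject the null hypothesis — the data are consistent with the 15:1 ratio.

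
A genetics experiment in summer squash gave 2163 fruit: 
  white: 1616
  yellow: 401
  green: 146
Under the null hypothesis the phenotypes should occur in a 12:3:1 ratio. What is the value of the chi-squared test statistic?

0.940

Under the 12:3:1 hypothesis (Σ ratio = 16, N = 2163):
  white: 2163 × 12/16 = 1622.25
  yellow: 2163 × 3/16 = 405.5625
  green: 2163 × 1/16 = 135.1875
χ² = Σ (O − E)² / E
  white: (1616 − 1622.25)² / 1622.25 = 0.0241
  yellow: (401 − 405.5625)² / 405.5625 = 0.0513
  green: (146 − 135.1875)² / 135.1875 = 0.8648
χ² = 0.0241 + 0.0513 + 0.8648 = 0.9402 ≈ 0.940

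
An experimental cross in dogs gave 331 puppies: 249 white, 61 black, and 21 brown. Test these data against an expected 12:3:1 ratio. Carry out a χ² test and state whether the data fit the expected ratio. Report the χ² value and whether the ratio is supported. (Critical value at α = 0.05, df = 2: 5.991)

0.025; consistent

Under the 12:3:1 hypothesis (Σ ratio = 16, N = 331):
  white: 331 × 12/16 = 248.25
  black: 331 × 3/16 = 62.0625
  brown: 331 × 1/16 = 20.6875
χ² = Σ (O − E)² / E
  white: (249 − 248.25)² / 248.25 = 0.0023
  black: (61 − 62.0625)² / 62.0625 = 0.0182
  brown: (21 − 20.6875)² / 20.6875 = 0.0047
χ² = 0.0023 + 0.0182 + 0.0047 = 0.0252 ≈ 0.025
Degrees of freedom = 3 − 1 = 2; critical value at α = 0.05 is 5.991.
Since 0.025 < 5.991, we fail to reject the null hypothesis — the data are consistent with the 12:3:1 ratio.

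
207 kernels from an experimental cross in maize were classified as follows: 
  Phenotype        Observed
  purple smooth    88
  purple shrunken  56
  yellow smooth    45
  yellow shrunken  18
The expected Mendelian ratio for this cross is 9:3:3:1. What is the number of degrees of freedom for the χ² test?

A goodness-of-fit test with 4 phenotype classes has df = 4 − 1 = 3.

3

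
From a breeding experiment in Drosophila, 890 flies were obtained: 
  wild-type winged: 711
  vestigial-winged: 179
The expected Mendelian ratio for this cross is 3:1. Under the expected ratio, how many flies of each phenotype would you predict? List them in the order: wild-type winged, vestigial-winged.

667.5, 222.5

The 3:1 ratio has 4 parts, so with N = 890 the expected counts are:
  wild-type winged: 890 × 3/4 = 667.5
  vestigial-winged: 890 × 1/4 = 222.5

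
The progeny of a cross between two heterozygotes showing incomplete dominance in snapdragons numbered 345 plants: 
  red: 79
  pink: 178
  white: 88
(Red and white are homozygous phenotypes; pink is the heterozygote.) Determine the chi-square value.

0.820

With incomplete dominance, a heterozygote × heterozygote cross gives a 1:2:1 phenotypic ratio.
Total ratio parts = 4. Expected numbers out of 345:
  red: 345 × 1/4 = 86.25
  pink: 345 × 2/4 = 172.5
  white: 345 × 1/4 = 86.25
χ² = Σ (O − E)² / E
  red: (79 − 86.25)² / 86.25 = 0.6094
  pink: (178 − 172.5)² / 172.5 = 0.1754
  white: (88 − 86.25)² / 86.25 = 0.0355
χ² = 0.6094 + 0.1754 + 0.0355 = 0.8203 ≈ 0.820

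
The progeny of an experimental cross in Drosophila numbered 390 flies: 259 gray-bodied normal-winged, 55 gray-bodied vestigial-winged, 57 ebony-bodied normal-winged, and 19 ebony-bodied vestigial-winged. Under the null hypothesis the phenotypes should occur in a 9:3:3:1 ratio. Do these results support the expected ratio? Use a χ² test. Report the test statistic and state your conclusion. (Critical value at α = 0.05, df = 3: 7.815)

16.391; not consistent

The 9:3:3:1 ratio has 16 parts, so with N = 390 the expected counts are:
  gray-bodied normal-winged: 390 × 9/16 = 219.375
  gray-bodied vestigial-winged: 390 × 3/16 = 73.125
  ebony-bodied normal-winged: 390 × 3/16 = 73.125
  ebony-bodied vestigial-winged: 390 × 1/16 = 24.375
χ² = Σ (O − E)² / E
  gray-bodied normal-winged: (259 − 219.375)² / 219.375 = 7.1573
  gray-bodied vestigial-winged: (55 − 73.125)² / 73.125 = 4.4925
  ebony-bodied normal-winged: (57 − 73.125)² / 73.125 = 3.5558
  ebony-bodied vestigial-winged: (19 − 24.375)² / 24.375 = 1.1853
χ² = 7.1573 + 4.4925 + 3.5558 + 1.1853 = 16.3909 ≈ 16.391
Degrees of freedom = 4 − 1 = 3; critical value at α = 0.05 is 7.815.
Since 16.391 > 7.815, we reject the null hypothesis — the data do not fit the 9:3:3:1 ratio.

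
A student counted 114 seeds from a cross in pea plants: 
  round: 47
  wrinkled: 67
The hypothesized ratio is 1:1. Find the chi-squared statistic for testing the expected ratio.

3.509

The 1:1 ratio has 2 parts, so with N = 114 the expected counts are:
  round: 114 × 1/2 = 57
  wrinkled: 114 × 1/2 = 57
χ² = Σ (O − E)² / E
  round: (47 − 57)² / 57 = 1.7544
  wrinkled: (67 − 57)² / 57 = 1.7544
χ² = 1.7544 + 1.7544 = 3.5088 ≈ 3.509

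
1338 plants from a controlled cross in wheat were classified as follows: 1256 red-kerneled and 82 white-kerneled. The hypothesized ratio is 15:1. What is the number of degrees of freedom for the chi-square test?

1

A goodness-of-fit test with 2 phenotype classes has df = 2 − 1 = 1.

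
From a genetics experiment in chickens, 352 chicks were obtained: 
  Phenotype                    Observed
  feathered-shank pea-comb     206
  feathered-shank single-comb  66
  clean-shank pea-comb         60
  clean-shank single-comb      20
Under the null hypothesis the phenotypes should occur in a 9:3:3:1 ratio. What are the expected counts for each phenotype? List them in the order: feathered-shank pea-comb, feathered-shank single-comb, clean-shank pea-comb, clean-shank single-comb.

198, 66, 66, 22

Under the 9:3:3:1 hypothesis (Σ ratio = 16, N = 352):
  feathered-shank pea-comb: 352 × 9/16 = 198
  feathered-shank single-comb: 352 × 3/16 = 66
  clean-shank pea-comb: 352 × 3/16 = 66
  clean-shank single-comb: 352 × 1/16 = 22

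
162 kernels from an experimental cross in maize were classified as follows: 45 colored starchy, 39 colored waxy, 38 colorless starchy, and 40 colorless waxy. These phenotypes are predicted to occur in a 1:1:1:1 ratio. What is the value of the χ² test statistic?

0.716

Total ratio parts = 4. Expected numbers out of 162:
  colored starchy: 162 × 1/4 = 40.5
  colored waxy: 162 × 1/4 = 40.5
  colorless starchy: 162 × 1/4 = 40.5
  colorless waxy: 162 × 1/4 = 40.5
χ² = Σ (O − E)² / E
  colored starchy: (45 − 40.5)² / 40.5 = 0.5000
  colored waxy: (39 − 40.5)² / 40.5 = 0.0556
  colorless starchy: (38 − 40.5)² / 40.5 = 0.1543
  colorless waxy: (40 − 40.5)² / 40.5 = 0.0062
χ² = 0.5000 + 0.0556 + 0.1543 + 0.0062 = 0.7161 ≈ 0.716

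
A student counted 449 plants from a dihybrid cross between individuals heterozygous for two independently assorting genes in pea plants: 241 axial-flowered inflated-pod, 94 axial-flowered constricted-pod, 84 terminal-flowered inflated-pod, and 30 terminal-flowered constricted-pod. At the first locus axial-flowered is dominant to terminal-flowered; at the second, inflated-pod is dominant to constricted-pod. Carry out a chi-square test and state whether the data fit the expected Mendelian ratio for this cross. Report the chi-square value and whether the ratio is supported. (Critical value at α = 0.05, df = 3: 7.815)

1.807; consistent

A dihybrid F₂ with independent assortment and complete dominance at both loci gives a 9:3:3:1 phenotypic ratio.
Under the 9:3:3:1 hypothesis (Σ ratio = 16, N = 449):
  axial-flowered inflated-pod: 449 × 9/16 = 252.5625
  axial-flowered constricted-pod: 449 × 3/16 = 84.1875
  terminal-flowered inflated-pod: 449 × 3/16 = 84.1875
  terminal-flowered constricted-pod: 449 × 1/16 = 28.0625
χ² = Σ (O − E)² / E
  axial-flowered inflated-pod: (241 − 252.5625)² / 252.5625 = 0.5293
  axial-flowered constricted-pod: (94 − 84.1875)² / 84.1875 = 1.1437
  terminal-flowered inflated-pod: (84 − 84.1875)² / 84.1875 = 0.0004
  terminal-flowered constricted-pod: (30 − 28.0625)² / 28.0625 = 0.1338
χ² = 0.5293 + 1.1437 + 0.0004 + 0.1338 = 1.8072 ≈ 1.807
Degrees of freedom = 4 − 1 = 3; critical value at α = 0.05 is 7.815.
Since 1.807 < 7.815, we fail to reject the null hypothesis — the data are consistent with the 9:3:3:1 ratio.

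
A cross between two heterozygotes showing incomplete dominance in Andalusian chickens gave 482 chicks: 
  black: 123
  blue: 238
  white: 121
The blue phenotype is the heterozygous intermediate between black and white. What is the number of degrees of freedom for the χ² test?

With incomplete dominance, a heterozygote × heterozygote cross gives a 1:2:1 phenotypic ratio.
A goodness-of-fit test with 3 phenotype classes has df = 3 − 1 = 2.

2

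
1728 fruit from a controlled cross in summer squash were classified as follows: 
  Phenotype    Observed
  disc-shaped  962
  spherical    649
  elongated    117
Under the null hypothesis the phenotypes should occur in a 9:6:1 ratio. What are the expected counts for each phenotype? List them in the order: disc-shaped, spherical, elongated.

972, 648, 108

Expected counts for N = 1728 under a 9:6:1 ratio (total parts = 16):
  disc-shaped: 1728 × 9/16 = 972
  spherical: 1728 × 6/16 = 648
  elongated: 1728 × 1/16 = 108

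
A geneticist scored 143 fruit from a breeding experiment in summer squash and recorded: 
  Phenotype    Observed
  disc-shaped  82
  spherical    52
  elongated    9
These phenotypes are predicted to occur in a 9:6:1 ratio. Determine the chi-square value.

0.080

Under the 9:6:1 hypothesis (Σ ratio = 16, N = 143):
  disc-shaped: 143 × 9/16 = 80.4375
  spherical: 143 × 6/16 = 53.625
  elongated: 143 × 1/16 = 8.9375
χ² = Σ (O − E)² / E
  disc-shaped: (82 − 80.4375)² / 80.4375 = 0.0304
  spherical: (52 − 53.625)² / 53.625 = 0.0492
  elongated: (9 − 8.9375)² / 8.9375 = 0.0004
χ² = 0.0304 + 0.0492 + 0.0004 = 0.080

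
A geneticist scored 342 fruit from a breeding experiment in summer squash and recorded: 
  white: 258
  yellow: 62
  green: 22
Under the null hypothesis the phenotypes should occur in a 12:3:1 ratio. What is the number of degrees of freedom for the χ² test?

A goodness-of-fit test with 3 phenotype classes has df = 3 − 1 = 2.

2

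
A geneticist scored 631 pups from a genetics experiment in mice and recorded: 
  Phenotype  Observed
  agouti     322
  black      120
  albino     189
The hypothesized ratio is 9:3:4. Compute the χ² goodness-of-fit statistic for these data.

Expected counts for N = 631 under a 9:3:4 ratio (total parts = 16):
  agouti: 631 × 9/16 = 354.9375
  black: 631 × 3/16 = 118.3125
  albino: 631 × 4/16 = 157.75
χ² = Σ (O − E)² / E
  agouti: (322 − 354.9375)² / 354.9375 = 3.0565
  black: (120 − 118.3125)² / 118.3125 = 0.0241
  albino: (189 − 157.75)² / 157.75 = 6.1906
χ² = 3.0565 + 0.0241 + 6.1906 = 9.2712 ≈ 9.271

9.271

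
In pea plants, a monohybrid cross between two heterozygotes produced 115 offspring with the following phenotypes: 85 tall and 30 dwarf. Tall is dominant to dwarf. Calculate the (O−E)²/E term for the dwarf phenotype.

0.054

For a monohybrid cross between heterozygotes with complete dominance, the expected phenotypic ratio is 3:1.
Under the 3:1 hypothesis (Σ ratio = 4, N = 115):
  tall: 115 × 3/4 = 86.25
  dwarf: 115 × 1/4 = 28.75
Contribution of dwarf: (30 − 28.75)² / 28.75 = 0.0543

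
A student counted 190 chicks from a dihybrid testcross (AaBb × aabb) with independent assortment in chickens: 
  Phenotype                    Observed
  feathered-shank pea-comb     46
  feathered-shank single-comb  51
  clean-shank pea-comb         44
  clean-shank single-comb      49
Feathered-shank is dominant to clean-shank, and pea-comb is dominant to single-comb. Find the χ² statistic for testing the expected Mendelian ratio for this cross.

A dihybrid testcross with independent assortment gives a 1:1:1:1 ratio.
Under the 1:1:1:1 hypothesis (Σ ratio = 4, N = 190):
  feathered-shank pea-comb: 190 × 1/4 = 47.5
  feathered-shank single-comb: 190 × 1/4 = 47.5
  clean-shank pea-comb: 190 × 1/4 = 47.5
  clean-shank single-comb: 190 × 1/4 = 47.5
χ² = Σ (O − E)² / E
  feathered-shank pea-comb: (46 − 47.5)² / 47.5 = 0.0474
  feathered-shank single-comb: (51 − 47.5)² / 47.5 = 0.2579
  clean-shank pea-comb: (44 − 47.5)² / 47.5 = 0.2579
  clean-shank single-comb: (49 − 47.5)² / 47.5 = 0.0474
χ² = 0.0474 + 0.2579 + 0.2579 + 0.0474 = 0.6106 ≈ 0.611

0.611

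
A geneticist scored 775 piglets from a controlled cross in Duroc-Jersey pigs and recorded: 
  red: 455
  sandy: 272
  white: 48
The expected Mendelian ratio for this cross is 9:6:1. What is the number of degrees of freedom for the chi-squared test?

2

A goodness-of-fit test with 3 phenotype classes has df = 3 − 1 = 2.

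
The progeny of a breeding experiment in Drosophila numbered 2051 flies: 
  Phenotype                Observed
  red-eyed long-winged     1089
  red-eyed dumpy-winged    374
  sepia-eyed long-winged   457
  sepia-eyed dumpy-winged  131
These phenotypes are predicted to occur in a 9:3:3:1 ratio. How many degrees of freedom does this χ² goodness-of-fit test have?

3

A goodness-of-fit test with 4 phenotype classes has df = 4 − 1 = 3.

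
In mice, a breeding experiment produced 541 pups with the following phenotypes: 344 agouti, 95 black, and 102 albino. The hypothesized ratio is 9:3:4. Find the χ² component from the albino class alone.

8.174

The 9:3:4 ratio has 16 parts, so with N = 541 the expected counts are:
  agouti: 541 × 9/16 = 304.3125
  black: 541 × 3/16 = 101.4375
  albino: 541 × 4/16 = 135.25
Contribution of albino: (102 − 135.25)² / 135.25 = 8.1742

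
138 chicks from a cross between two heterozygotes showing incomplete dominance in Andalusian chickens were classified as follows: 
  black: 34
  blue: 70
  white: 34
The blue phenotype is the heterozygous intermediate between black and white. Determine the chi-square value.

With incomplete dominance, a heterozygote × heterozygote cross gives a 1:2:1 phenotypic ratio.
Total ratio parts = 4. Expected numbers out of 138:
  black: 138 × 1/4 = 34.5
  blue: 138 × 2/4 = 69
  white: 138 × 1/4 = 34.5
χ² = Σ (O − E)² / E
  black: (34 − 34.5)² / 34.5 = 0.0072
  blue: (70 − 69)² / 69 = 0.0145
  white: (34 − 34.5)² / 34.5 = 0.0072
χ² = 0.0072 + 0.0145 + 0.0072 = 0.0289 ≈ 0.029

0.029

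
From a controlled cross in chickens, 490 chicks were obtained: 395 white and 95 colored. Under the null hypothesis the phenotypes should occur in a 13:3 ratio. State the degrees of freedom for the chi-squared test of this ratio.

1

A goodness-of-fit test with 2 phenotype classes has df = 2 − 1 = 1.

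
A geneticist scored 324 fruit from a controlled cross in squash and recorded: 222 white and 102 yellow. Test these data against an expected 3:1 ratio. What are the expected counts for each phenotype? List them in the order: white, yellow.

Total ratio parts = 4. Expected numbers out of 324:
  white: 324 × 3/4 = 243
  yellow: 324 × 1/4 = 81

243, 81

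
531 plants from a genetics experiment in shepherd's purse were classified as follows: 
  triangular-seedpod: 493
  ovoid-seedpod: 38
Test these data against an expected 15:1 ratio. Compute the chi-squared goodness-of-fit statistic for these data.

The 15:1 ratio has 16 parts, so with N = 531 the expected counts are:
  triangular-seedpod: 531 × 15/16 = 497.8125
  ovoid-seedpod: 531 × 1/16 = 33.1875
χ² = Σ (O − E)² / E
  triangular-seedpod: (493 − 497.8125)² / 497.8125 = 0.0465
  ovoid-seedpod: (38 − 33.1875)² / 33.1875 = 0.6979
χ² = 0.0465 + 0.6979 = 0.7444 ≈ 0.744

0.744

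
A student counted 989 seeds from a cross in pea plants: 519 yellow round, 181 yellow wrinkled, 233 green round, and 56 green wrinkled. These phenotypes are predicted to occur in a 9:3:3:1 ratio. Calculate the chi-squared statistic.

Total ratio parts = 16. Expected numbers out of 989:
  yellow round: 989 × 9/16 = 556.3125
  yellow wrinkled: 989 × 3/16 = 185.4375
  green round: 989 × 3/16 = 185.4375
  green wrinkled: 989 × 1/16 = 61.8125
χ² = Σ (O − E)² / E
  yellow round: (519 − 556.3125)² / 556.3125 = 2.5026
  yellow wrinkled: (181 − 185.4375)² / 185.4375 = 0.1062
  green round: (233 − 185.4375)² / 185.4375 = 12.1992
  green wrinkled: (56 − 61.8125)² / 61.8125 = 0.5466
χ² = 2.5026 + 0.1062 + 12.1992 + 0.5466 = 15.3546 ≈ 15.355

15.355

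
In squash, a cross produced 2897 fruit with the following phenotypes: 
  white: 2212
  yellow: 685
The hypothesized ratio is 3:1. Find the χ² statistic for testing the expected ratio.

2.836

Expected counts for N = 2897 under a 3:1 ratio (total parts = 4):
  white: 2897 × 3/4 = 2172.75
  yellow: 2897 × 1/4 = 724.25
χ² = Σ (O − E)² / E
  white: (2212 − 2172.75)² / 2172.75 = 0.7090
  yellow: (685 − 724.25)² / 724.25 = 2.1271
χ² = 0.7090 + 2.1271 = 2.8361 ≈ 2.836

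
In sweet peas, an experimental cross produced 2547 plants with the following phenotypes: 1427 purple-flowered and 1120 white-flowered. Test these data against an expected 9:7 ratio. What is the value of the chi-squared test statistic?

0.052

Expected counts for N = 2547 under a 9:7 ratio (total parts = 16):
  purple-flowered: 2547 × 9/16 = 1432.6875
  white-flowered: 2547 × 7/16 = 1114.3125
χ² = Σ (O − E)² / E
  purple-flowered: (1427 − 1432.6875)² / 1432.6875 = 0.0226
  white-flowered: (1120 − 1114.3125)² / 1114.3125 = 0.0290
χ² = 0.0226 + 0.0290 = 0.0516 ≈ 0.052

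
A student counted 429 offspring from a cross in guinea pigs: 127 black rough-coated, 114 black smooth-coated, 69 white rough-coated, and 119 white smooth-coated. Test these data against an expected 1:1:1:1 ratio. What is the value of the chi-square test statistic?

18.991

The 1:1:1:1 ratio has 4 parts, so with N = 429 the expected counts are:
  black rough-coated: 429 × 1/4 = 107.25
  black smooth-coated: 429 × 1/4 = 107.25
  white rough-coated: 429 × 1/4 = 107.25
  white smooth-coated: 429 × 1/4 = 107.25
χ² = Σ (O − E)² / E
  black rough-coated: (127 − 107.25)² / 107.25 = 3.6369
  black smooth-coated: (114 − 107.25)² / 107.25 = 0.4248
  white rough-coated: (69 − 107.25)² / 107.25 = 13.6416
  white smooth-coated: (119 − 107.25)² / 107.25 = 1.2873
χ² = 3.6369 + 0.4248 + 13.6416 + 1.2873 = 18.9906 ≈ 18.991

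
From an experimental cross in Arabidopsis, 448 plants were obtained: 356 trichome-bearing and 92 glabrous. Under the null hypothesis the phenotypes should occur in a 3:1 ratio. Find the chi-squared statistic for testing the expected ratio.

4.762

Expected counts for N = 448 under a 3:1 ratio (total parts = 4):
  trichome-bearing: 448 × 3/4 = 336
  glabrous: 448 × 1/4 = 112
χ² = Σ (O − E)² / E
  trichome-bearing: (356 − 336)² / 336 = 1.1905
  glabrous: (92 − 112)² / 112 = 3.5714
χ² = 1.1905 + 3.5714 = 4.7619 ≈ 4.762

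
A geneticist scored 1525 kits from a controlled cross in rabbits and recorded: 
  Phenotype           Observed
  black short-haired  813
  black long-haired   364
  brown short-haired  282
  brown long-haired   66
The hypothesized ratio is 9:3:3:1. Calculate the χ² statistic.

Total ratio parts = 16. Expected numbers out of 1525:
  black short-haired: 1525 × 9/16 = 857.8125
  black long-haired: 1525 × 3/16 = 285.9375
  brown short-haired: 1525 × 3/16 = 285.9375
  brown long-haired: 1525 × 1/16 = 95.3125
χ² = Σ (O − E)² / E
  black short-haired: (813 − 857.8125)² / 857.8125 = 2.3410
  black long-haired: (364 − 285.9375)² / 285.9375 = 21.3115
  brown short-haired: (282 − 285.9375)² / 285.9375 = 0.0542
  brown long-haired: (66 − 95.3125)² / 95.3125 = 9.0148
χ² = 2.3410 + 21.3115 + 0.0542 + 9.0148 = 32.7215 ≈ 32.722

32.722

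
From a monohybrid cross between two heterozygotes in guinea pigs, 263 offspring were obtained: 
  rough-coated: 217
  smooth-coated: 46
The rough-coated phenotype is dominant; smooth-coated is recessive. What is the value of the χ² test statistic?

7.910

For a monohybrid cross between heterozygotes with complete dominance, the expected phenotypic ratio is 3:1.
Under the 3:1 hypothesis (Σ ratio = 4, N = 263):
  rough-coated: 263 × 3/4 = 197.25
  smooth-coated: 263 × 1/4 = 65.75
χ² = Σ (O − E)² / E
  rough-coated: (217 − 197.25)² / 197.25 = 1.9775
  smooth-coated: (46 − 65.75)² / 65.75 = 5.9325
χ² = 1.9775 + 5.9325 = 7.910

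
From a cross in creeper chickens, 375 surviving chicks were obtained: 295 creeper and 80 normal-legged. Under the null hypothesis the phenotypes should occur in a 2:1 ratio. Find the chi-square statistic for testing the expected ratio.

24.300

The 2:1 ratio has 3 parts, so with N = 375 the expected counts are:
  creeper: 375 × 2/3 = 250
  normal-legged: 375 × 1/3 = 125
χ² = Σ (O − E)² / E
  creeper: (295 − 250)² / 250 = 8.1000
  normal-legged: (80 − 125)² / 125 = 16.2000
χ² = 8.1000 + 16.2000 = 24.300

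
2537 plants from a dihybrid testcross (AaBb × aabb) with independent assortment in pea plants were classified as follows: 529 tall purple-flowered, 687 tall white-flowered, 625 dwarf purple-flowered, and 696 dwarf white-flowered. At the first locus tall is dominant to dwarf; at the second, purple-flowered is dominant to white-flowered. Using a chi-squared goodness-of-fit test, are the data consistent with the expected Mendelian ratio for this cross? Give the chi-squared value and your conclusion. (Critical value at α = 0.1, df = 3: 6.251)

28.000; not consistent

A dihybrid testcross with independent assortment gives a 1:1:1:1 ratio.
Under the 1:1:1:1 hypothesis (Σ ratio = 4, N = 2537):
  tall purple-flowered: 2537 × 1/4 = 634.25
  tall white-flowered: 2537 × 1/4 = 634.25
  dwarf purple-flowered: 2537 × 1/4 = 634.25
  dwarf white-flowered: 2537 × 1/4 = 634.25
χ² = Σ (O − E)² / E
  tall purple-flowered: (529 − 634.25)² / 634.25 = 17.4656
  tall white-flowered: (687 − 634.25)² / 634.25 = 4.3872
  dwarf purple-flowered: (625 − 634.25)² / 634.25 = 0.1349
  dwarf white-flowered: (696 − 634.25)² / 634.25 = 6.0119
χ² = 17.4656 + 4.3872 + 0.1349 + 6.0119 = 27.9996 ≈ 28.000
Degrees of freedom = 4 − 1 = 3; critical value at α = 0.1 is 6.251.
Since 28.000 > 6.251, we reject the null hypothesis — the data do not fit the 1:1:1:1 ratio.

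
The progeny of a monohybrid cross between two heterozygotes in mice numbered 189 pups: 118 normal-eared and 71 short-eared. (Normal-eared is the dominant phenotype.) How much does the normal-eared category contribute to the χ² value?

3.979

For a monohybrid cross between heterozygotes with complete dominance, the expected phenotypic ratio is 3:1.
Under the 3:1 hypothesis (Σ ratio = 4, N = 189):
  normal-eared: 189 × 3/4 = 141.75
  short-eared: 189 × 1/4 = 47.25
Contribution of normal-eared: (118 − 141.75)² / 141.75 = 3.9793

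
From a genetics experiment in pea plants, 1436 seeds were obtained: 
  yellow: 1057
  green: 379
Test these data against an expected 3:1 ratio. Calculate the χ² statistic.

1.486

Expected counts for N = 1436 under a 3:1 ratio (total parts = 4):
  yellow: 1436 × 3/4 = 1077
  green: 1436 × 1/4 = 359
χ² = Σ (O − E)² / E
  yellow: (1057 − 1077)² / 1077 = 0.3714
  green: (379 − 359)² / 359 = 1.1142
χ² = 0.3714 + 1.1142 = 1.4856 ≈ 1.486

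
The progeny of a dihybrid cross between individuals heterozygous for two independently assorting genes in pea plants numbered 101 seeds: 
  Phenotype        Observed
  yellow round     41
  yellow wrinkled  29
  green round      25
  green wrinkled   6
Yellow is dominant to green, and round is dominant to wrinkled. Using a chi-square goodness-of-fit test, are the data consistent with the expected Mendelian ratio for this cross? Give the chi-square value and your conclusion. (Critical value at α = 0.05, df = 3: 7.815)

A dihybrid F₂ with independent assortment and complete dominance at both loci gives a 9:3:3:1 phenotypic ratio.
Expected counts for N = 101 under a 9:3:3:1 ratio (total parts = 16):
  yellow round: 101 × 9/16 = 56.8125
  yellow wrinkled: 101 × 3/16 = 18.9375
  green round: 101 × 3/16 = 18.9375
  green wrinkled: 101 × 1/16 = 6.3125
χ² = Σ (O − E)² / E
  yellow round: (41 − 56.8125)² / 56.8125 = 4.4011
  yellow wrinkled: (29 − 18.9375)² / 18.9375 = 5.3467
  green round: (25 − 18.9375)² / 18.9375 = 1.9408
  green wrinkled: (6 − 6.3125)² / 6.3125 = 0.0155
χ² = 4.4011 + 5.3467 + 1.9408 + 0.0155 = 11.7041 ≈ 11.704
Degrees of freedom = 4 − 1 = 3; critical value at α = 0.05 is 7.815.
Since 11.704 > 7.815, we reject the null hypothesis — the data do not fit the 9:3:3:1 ratio.

11.704; not consistent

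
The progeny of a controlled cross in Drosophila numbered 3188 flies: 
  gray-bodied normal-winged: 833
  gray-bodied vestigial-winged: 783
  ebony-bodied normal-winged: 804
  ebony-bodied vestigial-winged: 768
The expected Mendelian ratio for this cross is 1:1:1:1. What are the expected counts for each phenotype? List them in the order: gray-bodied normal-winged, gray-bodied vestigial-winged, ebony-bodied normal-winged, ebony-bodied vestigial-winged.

797, 797, 797, 797

Expected counts for N = 3188 under a 1:1:1:1 ratio (total parts = 4):
  gray-bodied normal-winged: 3188 × 1/4 = 797
  gray-bodied vestigial-winged: 3188 × 1/4 = 797
  ebony-bodied normal-winged: 3188 × 1/4 = 797
  ebony-bodied vestigial-winged: 3188 × 1/4 = 797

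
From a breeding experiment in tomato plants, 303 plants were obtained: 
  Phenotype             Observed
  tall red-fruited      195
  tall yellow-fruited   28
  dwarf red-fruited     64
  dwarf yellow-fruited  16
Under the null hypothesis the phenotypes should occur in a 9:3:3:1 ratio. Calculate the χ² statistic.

19.517

Expected counts for N = 303 under a 9:3:3:1 ratio (total parts = 16):
  tall red-fruited: 303 × 9/16 = 170.4375
  tall yellow-fruited: 303 × 3/16 = 56.8125
  dwarf red-fruited: 303 × 3/16 = 56.8125
  dwarf yellow-fruited: 303 × 1/16 = 18.9375
χ² = Σ (O − E)² / E
  tall red-fruited: (195 − 170.4375)² / 170.4375 = 3.5398
  tall yellow-fruited: (28 − 56.8125)² / 56.8125 = 14.6123
  dwarf red-fruited: (64 − 56.8125)² / 56.8125 = 0.9093
  dwarf yellow-fruited: (16 − 18.9375)² / 18.9375 = 0.4557
χ² = 3.5398 + 14.6123 + 0.9093 + 0.4557 = 19.5171 ≈ 19.517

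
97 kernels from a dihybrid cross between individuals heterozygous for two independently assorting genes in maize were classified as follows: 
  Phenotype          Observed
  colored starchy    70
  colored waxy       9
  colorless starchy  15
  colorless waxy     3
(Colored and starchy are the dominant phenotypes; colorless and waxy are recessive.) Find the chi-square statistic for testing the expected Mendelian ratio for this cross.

A dihybrid F₂ with independent assortment and complete dominance at both loci gives a 9:3:3:1 phenotypic ratio.
Expected counts for N = 97 under a 9:3:3:1 ratio (total parts = 16):
  colored starchy: 97 × 9/16 = 54.5625
  colored waxy: 97 × 3/16 = 18.1875
  colorless starchy: 97 × 3/16 = 18.1875
  colorless waxy: 97 × 1/16 = 6.0625
χ² = Σ (O − E)² / E
  colored starchy: (70 − 54.5625)² / 54.5625 = 4.3678
  colored waxy: (9 − 18.1875)² / 18.1875 = 4.6411
  colorless starchy: (15 − 18.1875)² / 18.1875 = 0.5586
  colorless waxy: (3 − 6.0625)² / 6.0625 = 1.5470
χ² = 4.3678 + 4.6411 + 0.5586 + 1.5470 = 11.1145 ≈ 11.115

11.115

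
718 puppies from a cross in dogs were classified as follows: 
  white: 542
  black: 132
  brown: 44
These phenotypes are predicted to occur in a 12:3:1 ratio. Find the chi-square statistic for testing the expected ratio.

0.091

Expected counts for N = 718 under a 12:3:1 ratio (total parts = 16):
  white: 718 × 12/16 = 538.5
  black: 718 × 3/16 = 134.625
  brown: 718 × 1/16 = 44.875
χ² = Σ (O − E)² / E
  white: (542 − 538.5)² / 538.5 = 0.0227
  black: (132 − 134.625)² / 134.625 = 0.0512
  brown: (44 − 44.875)² / 44.875 = 0.0171
χ² = 0.0227 + 0.0512 + 0.0171 = 0.091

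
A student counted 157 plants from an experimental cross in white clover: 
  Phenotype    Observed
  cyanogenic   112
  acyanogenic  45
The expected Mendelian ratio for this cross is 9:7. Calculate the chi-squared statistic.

Expected counts for N = 157 under a 9:7 ratio (total parts = 16):
  cyanogenic: 157 × 9/16 = 88.3125
  acyanogenic: 157 × 7/16 = 68.6875
χ² = Σ (O − E)² / E
  cyanogenic: (112 − 88.3125)² / 88.3125 = 6.3535
  acyanogenic: (45 − 68.6875)² / 68.6875 = 8.1688
χ² = 6.3535 + 8.1688 = 14.5223 ≈ 14.522

14.522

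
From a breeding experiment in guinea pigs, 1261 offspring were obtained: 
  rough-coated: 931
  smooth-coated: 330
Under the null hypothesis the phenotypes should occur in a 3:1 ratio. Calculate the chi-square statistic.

0.920

Under the 3:1 hypothesis (Σ ratio = 4, N = 1261):
  rough-coated: 1261 × 3/4 = 945.75
  smooth-coated: 1261 × 1/4 = 315.25
χ² = Σ (O − E)² / E
  rough-coated: (931 − 945.75)² / 945.75 = 0.2300
  smooth-coated: (330 − 315.25)² / 315.25 = 0.6901
χ² = 0.2300 + 0.6901 = 0.9201 ≈ 0.920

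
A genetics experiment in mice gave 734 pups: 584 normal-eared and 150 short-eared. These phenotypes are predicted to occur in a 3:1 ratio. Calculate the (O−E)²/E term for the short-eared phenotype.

6.116

Under the 3:1 hypothesis (Σ ratio = 4, N = 734):
  normal-eared: 734 × 3/4 = 550.5
  short-eared: 734 × 1/4 = 183.5
Contribution of short-eared: (150 − 183.5)² / 183.5 = 6.1158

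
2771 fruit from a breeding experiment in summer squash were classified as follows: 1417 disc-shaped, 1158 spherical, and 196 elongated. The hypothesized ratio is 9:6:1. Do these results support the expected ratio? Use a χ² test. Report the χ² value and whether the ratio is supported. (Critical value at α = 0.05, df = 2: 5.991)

The 9:6:1 ratio has 16 parts, so with N = 2771 the expected counts are:
  disc-shaped: 2771 × 9/16 = 1558.6875
  spherical: 2771 × 6/16 = 1039.125
  elongated: 2771 × 1/16 = 173.1875
χ² = Σ (O − E)² / E
  disc-shaped: (1417 − 1558.6875)² / 1558.6875 = 12.8796
  spherical: (1158 − 1039.125)² / 1039.125 = 13.5992
  elongated: (196 − 173.1875)² / 173.1875 = 3.0049
χ² = 12.8796 + 13.5992 + 3.0049 = 29.4837 ≈ 29.484
Degrees of freedom = 3 − 1 = 2; critical value at α = 0.05 is 5.991.
Since 29.484 > 5.991, we reject the null hypothesis — the data do not fit the 9:6:1 ratio.

29.484; not consistent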